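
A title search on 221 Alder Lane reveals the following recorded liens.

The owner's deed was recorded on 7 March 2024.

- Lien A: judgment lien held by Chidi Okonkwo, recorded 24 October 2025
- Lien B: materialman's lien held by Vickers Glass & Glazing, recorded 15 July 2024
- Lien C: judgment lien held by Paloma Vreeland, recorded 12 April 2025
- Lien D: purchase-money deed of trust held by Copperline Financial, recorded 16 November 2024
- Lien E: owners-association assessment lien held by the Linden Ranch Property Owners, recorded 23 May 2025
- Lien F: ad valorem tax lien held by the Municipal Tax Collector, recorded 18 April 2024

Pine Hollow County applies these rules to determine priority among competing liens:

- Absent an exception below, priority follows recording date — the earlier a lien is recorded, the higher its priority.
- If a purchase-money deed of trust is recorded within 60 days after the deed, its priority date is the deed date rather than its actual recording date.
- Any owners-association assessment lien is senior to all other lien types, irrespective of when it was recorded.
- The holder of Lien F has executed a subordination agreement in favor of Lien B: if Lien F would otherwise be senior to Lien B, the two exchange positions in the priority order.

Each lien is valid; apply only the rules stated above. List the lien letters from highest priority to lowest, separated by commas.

First, effective dates: D was recorded 254 days after the deed — beyond 60 days — so no relation-back applies.
E is an owners-association assessment lien, so it outranks all other liens regardless of date.
Among the remaining liens, by effective date: F (18 April 2024), B (15 July 2024), D (16 November 2024), C (12 April 2025), A (24 October 2025).
The subordination applies — F was senior to B — so F and B swap.

E, B, F, D, C, A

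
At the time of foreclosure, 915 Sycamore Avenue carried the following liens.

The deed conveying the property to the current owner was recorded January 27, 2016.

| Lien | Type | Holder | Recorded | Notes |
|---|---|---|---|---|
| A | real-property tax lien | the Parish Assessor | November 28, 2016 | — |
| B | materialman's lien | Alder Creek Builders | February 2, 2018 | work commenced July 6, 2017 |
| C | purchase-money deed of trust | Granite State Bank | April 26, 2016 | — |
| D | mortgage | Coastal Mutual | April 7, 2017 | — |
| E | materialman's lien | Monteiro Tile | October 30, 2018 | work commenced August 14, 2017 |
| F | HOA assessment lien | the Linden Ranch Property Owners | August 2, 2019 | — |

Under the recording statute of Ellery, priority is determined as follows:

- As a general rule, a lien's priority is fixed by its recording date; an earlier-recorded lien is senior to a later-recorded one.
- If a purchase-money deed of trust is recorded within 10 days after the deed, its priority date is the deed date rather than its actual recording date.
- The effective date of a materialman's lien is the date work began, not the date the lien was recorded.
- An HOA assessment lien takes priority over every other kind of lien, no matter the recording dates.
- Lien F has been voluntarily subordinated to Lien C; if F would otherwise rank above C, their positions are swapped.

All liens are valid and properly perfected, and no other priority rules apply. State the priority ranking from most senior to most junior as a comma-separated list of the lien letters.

C, F, A, D, B, E

Effective dates after the stated exceptions: B relates back to July 6, 2017 (work commenced); C was recorded 90 days after the deed, outside the 10-day window, so it keeps its recording date; E is treated as recorded August 14, 2017, the work-commencement date.
F, as an HOA assessment lien, has superpriority and ranks first.
Remaining liens by effective date: C (April 26, 2016), A (November 28, 2016), D (April 7, 2017), B (July 6, 2017), E (August 14, 2017).
F is senior to C before the subordination, so the two trade places.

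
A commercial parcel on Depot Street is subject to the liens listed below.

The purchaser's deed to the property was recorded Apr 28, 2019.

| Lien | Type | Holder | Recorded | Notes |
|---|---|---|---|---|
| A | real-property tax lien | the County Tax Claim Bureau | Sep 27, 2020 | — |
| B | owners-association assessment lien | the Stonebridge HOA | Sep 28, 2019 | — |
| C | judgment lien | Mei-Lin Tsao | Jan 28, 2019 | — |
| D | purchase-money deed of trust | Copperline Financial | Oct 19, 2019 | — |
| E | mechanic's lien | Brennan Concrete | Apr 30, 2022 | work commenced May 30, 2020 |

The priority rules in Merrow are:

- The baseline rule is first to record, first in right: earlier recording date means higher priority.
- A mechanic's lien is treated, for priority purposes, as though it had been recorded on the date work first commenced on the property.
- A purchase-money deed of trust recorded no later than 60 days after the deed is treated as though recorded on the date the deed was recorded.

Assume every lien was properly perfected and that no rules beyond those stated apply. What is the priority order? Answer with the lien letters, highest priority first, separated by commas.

Effective dates after the stated exceptions: D was recorded 174 days after the deed — beyond 60 days — so no relation-back applies; E relates back to May 30, 2020 (work commenced).
Sorted by effective date: C (Jan 28, 2019), B (Sep 28, 2019), D (Oct 19, 2019), E (May 30, 2020), A (Sep 27, 2020).

C, B, D, E, A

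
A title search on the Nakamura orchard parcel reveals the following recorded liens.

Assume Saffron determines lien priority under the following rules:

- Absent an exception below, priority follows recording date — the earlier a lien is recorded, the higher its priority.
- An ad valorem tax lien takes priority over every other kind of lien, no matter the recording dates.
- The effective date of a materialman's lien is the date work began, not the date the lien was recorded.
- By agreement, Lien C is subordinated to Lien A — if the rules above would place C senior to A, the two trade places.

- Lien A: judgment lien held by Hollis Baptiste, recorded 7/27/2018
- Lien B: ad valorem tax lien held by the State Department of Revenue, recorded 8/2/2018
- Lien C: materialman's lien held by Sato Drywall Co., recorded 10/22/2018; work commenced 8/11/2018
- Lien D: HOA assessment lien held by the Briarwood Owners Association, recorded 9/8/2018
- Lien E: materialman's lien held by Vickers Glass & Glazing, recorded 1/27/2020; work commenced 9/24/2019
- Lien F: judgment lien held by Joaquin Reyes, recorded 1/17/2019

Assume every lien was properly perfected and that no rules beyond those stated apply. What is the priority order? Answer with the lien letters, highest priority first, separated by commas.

Adjusting effective dates: C is treated as recorded 8/11/2018, the work-commencement date; E is treated as recorded 9/24/2019, the work-commencement date.
B, as an ad valorem tax lien, has superpriority and ranks first.
The other liens, earliest effective date first: A (7/27/2018), C (8/11/2018), D (9/8/2018), F (1/17/2019), E (9/24/2019).
C is already junior to A, so the subordination agreement changes nothing.

B, A, C, D, F, E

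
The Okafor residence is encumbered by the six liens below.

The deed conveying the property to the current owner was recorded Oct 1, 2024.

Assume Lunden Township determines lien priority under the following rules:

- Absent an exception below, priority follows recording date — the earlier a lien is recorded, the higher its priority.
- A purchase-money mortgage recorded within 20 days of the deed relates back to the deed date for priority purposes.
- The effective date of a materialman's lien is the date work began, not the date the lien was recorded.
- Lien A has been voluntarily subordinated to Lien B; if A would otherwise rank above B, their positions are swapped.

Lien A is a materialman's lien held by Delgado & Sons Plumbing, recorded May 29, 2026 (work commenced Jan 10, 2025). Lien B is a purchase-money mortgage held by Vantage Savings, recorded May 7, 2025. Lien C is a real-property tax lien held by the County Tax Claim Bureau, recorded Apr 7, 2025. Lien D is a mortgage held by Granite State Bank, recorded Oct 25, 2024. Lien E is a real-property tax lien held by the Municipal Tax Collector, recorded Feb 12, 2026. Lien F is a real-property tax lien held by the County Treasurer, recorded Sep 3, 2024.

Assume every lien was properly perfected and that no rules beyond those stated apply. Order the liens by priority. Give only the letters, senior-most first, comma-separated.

Effective dates: A is treated as recorded Jan 10, 2025, the work-commencement date; B was recorded 218 days after the deed — beyond 20 days — so no relation-back applies.
By effective date: F (Sep 3, 2024), D (Oct 25, 2024), A (Jan 10, 2025), C (Apr 7, 2025), B (May 7, 2025), E (Feb 12, 2026).
A is senior to B before the subordination, so the two trade places.

F, D, B, C, A, E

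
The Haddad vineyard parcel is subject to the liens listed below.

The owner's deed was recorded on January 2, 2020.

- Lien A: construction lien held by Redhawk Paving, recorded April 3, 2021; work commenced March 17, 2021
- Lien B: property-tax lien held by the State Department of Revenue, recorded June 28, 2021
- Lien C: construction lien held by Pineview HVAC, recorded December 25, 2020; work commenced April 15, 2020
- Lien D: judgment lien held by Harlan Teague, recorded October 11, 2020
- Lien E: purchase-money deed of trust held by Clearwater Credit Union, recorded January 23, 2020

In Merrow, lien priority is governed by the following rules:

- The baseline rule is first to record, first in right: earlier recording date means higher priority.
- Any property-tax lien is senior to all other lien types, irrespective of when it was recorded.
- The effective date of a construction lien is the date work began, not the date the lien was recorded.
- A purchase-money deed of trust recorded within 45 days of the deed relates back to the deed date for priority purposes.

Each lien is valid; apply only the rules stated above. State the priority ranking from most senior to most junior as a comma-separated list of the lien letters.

Effective dates: A's effective date is March 17, 2021, when work began; C is treated as recorded April 15, 2020, the work-commencement date; E was recorded within the 45-day window, so its effective date is the deed date January 2, 2020.
As a property-tax lien, B is senior to every other lien.
Among the remaining liens, by effective date: E (January 2, 2020), C (April 15, 2020), D (October 11, 2020), A (March 17, 2021).

B, E, C, D, A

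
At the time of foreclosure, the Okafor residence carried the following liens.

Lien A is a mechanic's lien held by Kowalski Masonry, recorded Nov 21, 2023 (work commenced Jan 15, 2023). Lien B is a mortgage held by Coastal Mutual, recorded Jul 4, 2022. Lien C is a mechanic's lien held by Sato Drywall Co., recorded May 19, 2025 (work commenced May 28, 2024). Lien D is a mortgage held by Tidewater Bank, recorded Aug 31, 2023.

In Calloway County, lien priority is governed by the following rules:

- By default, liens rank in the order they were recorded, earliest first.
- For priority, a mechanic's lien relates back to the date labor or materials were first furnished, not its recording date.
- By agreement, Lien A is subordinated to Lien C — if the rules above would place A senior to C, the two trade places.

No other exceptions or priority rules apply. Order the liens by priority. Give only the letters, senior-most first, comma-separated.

First, effective dates: A's effective date is Jan 15, 2023, when work began; C relates back to May 28, 2024 (work commenced).
Sorted by effective date: B (Jul 4, 2022), A (Jan 15, 2023), D (Aug 31, 2023), C (May 28, 2024).
The subordination applies — A was senior to C — so A and C swap.

B, C, D, A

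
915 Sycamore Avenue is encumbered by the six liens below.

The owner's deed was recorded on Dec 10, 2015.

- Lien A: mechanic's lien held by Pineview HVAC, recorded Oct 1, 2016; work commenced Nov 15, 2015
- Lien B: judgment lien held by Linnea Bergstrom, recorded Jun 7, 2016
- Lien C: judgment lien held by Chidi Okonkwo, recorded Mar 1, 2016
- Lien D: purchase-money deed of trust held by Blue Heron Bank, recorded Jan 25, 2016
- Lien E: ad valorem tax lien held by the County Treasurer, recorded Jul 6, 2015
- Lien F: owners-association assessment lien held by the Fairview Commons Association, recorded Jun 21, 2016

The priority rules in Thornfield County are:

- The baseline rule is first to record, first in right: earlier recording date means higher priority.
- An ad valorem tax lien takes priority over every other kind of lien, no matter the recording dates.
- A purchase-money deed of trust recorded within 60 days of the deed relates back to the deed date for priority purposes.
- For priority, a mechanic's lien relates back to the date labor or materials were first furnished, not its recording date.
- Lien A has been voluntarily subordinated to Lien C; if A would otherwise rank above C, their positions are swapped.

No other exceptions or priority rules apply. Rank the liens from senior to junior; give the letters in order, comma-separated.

E, C, D, A, B, F

Adjusting effective dates: A relates back to Nov 15, 2015 (work commenced); D was recorded within the 60-day window, so its effective date is the deed date Dec 10, 2015.
E is an ad valorem tax lien and takes priority over every other lien.
Ordering the rest by effective date: A (Nov 15, 2015), D (Dec 10, 2015), C (Mar 1, 2016), B (Jun 7, 2016), F (Jun 21, 2016).
Because A would otherwise rank above C, the subordination swaps them.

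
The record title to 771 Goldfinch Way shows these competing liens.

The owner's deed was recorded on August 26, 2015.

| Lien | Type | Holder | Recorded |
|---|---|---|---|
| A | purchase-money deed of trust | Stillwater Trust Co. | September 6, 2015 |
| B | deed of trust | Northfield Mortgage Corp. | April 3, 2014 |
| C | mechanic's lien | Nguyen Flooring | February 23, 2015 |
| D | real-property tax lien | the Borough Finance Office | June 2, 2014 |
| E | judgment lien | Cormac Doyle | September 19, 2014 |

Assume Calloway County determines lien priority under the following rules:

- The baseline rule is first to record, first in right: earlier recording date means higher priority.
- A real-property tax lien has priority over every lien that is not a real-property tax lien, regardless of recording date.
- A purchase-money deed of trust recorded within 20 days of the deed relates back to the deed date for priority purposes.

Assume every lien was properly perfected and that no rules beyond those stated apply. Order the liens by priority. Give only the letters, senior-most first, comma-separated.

First, effective dates: A's effective date is the deed date, August 26, 2015.
As a real-property tax lien, D is senior to every other lien.
Among the remaining liens, by effective date: B (April 3, 2014), E (September 19, 2014), C (February 23, 2015), A (August 26, 2015).

D, B, E, C, A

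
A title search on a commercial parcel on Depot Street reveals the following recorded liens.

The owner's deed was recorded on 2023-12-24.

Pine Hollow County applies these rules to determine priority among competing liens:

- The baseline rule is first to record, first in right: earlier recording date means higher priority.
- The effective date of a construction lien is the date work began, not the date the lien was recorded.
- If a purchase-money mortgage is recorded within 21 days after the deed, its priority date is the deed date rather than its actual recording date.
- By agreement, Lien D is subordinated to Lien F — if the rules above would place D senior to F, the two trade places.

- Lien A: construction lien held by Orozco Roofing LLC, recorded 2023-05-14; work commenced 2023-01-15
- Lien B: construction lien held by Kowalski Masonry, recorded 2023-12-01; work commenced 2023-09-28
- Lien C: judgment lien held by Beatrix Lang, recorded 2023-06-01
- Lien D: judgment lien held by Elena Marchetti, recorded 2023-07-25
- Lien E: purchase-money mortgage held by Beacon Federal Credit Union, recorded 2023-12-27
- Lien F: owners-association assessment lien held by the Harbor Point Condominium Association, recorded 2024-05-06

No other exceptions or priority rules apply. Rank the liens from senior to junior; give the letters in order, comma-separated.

First, effective dates: A relates back to 2023-01-15 (work commenced); B relates back to 2023-09-28 (work commenced); E was recorded within the 21-day window, so its effective date is the deed date 2023-12-24.
Sorted by effective date: A (2023-01-15), C (2023-06-01), D (2023-07-25), B (2023-09-28), E (2023-12-24), F (2024-05-06).
D would otherwise be senior to F, so under the subordination agreement D and F exchange positions.

A, C, F, B, E, D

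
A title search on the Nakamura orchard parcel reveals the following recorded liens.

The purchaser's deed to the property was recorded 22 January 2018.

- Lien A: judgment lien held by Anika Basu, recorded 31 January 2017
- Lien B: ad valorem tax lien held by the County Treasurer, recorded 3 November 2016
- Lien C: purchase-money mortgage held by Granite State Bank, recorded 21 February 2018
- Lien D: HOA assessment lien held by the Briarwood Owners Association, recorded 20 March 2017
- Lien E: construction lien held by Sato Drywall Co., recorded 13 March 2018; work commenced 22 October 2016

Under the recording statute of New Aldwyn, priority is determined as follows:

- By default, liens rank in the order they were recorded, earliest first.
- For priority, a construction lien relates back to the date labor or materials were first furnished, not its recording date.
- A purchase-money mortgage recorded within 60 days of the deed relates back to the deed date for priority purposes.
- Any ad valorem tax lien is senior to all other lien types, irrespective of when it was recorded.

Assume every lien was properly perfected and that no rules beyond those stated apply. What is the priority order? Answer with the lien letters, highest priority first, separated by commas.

Effective dates: C's effective date is the deed date, 22 January 2018; E's effective date is 22 October 2016, when work began.
B, as an ad valorem tax lien, has superpriority and ranks first.
Among the remaining liens, by effective date: E (22 October 2016), A (31 January 2017), D (20 March 2017), C (22 January 2018).

B, E, A, D, C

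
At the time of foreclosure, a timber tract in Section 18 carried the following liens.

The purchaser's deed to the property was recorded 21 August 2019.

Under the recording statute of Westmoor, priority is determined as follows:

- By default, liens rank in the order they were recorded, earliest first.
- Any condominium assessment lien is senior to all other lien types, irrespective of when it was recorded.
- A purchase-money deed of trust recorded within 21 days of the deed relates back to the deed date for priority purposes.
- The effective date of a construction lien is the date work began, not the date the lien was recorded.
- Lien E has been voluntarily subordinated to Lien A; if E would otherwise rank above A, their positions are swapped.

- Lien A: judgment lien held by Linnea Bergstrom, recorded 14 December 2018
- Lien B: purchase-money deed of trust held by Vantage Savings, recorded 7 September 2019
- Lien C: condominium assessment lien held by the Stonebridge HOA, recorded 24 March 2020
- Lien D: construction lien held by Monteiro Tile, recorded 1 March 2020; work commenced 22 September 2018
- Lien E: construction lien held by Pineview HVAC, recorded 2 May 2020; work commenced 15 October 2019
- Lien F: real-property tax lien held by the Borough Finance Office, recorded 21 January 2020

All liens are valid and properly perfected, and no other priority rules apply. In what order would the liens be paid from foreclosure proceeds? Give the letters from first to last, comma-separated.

First, effective dates: B relates back to the deed date 21 August 2019; D relates back to 22 September 2018 (work commenced); E's effective date is 15 October 2019, when work began.
C is a condominium assessment lien, so it outranks all other liens regardless of date.
The other liens, earliest effective date first: D (22 September 2018), A (14 December 2018), B (21 August 2019), E (15 October 2019), F (21 January 2020).
Since E is not senior to A, the subordination leaves the order unchanged.

C, D, A, B, E, F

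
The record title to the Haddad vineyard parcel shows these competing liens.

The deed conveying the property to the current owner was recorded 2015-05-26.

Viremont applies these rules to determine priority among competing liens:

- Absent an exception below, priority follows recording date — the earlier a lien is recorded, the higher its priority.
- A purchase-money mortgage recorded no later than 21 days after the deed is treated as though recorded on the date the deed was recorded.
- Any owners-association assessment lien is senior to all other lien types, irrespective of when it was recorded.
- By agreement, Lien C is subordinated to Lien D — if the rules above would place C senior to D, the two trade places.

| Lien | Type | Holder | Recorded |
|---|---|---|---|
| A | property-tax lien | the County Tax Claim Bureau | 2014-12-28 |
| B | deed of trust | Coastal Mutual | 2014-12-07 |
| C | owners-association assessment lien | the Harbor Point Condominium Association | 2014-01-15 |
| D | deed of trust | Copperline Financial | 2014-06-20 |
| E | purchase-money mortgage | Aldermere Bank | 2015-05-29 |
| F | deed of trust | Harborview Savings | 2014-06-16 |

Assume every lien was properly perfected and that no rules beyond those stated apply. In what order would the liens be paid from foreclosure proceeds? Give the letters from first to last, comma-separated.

Effective dates: E's effective date is the deed date, 2015-05-26.
As an owners-association assessment lien, C is senior to every other lien.
Ordering the rest by effective date: F (2014-06-16), D (2014-06-20), B (2014-12-07), A (2014-12-28), E (2015-05-26).
The subordination applies — C was senior to D — so C and D swap.

D, F, C, B, A, E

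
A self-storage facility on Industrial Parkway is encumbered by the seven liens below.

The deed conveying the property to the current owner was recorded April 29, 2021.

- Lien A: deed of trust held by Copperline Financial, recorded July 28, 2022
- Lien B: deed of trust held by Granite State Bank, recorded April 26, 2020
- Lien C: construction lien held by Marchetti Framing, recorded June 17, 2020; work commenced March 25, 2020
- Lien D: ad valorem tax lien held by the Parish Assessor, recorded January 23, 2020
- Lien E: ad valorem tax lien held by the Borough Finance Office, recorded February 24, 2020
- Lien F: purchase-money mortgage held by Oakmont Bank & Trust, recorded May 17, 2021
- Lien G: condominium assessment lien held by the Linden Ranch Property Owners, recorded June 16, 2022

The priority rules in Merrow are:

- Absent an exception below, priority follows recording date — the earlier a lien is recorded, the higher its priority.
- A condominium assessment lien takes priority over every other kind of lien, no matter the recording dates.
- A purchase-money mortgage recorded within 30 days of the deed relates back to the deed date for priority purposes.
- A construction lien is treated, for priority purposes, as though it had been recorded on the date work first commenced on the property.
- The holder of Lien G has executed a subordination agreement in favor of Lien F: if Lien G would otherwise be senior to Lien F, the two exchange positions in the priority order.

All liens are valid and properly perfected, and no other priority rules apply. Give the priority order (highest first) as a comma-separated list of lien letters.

Adjusting effective dates: C's effective date is March 25, 2020, when work began; F's effective date is the deed date, April 29, 2021.
As a condominium assessment lien, G is senior to every other lien.
Remaining liens by effective date: D (January 23, 2020), E (February 24, 2020), C (March 25, 2020), B (April 26, 2020), F (April 29, 2021), A (July 28, 2022).
Because G would otherwise rank above F, the subordination swaps them.

F, D, E, C, B, G, A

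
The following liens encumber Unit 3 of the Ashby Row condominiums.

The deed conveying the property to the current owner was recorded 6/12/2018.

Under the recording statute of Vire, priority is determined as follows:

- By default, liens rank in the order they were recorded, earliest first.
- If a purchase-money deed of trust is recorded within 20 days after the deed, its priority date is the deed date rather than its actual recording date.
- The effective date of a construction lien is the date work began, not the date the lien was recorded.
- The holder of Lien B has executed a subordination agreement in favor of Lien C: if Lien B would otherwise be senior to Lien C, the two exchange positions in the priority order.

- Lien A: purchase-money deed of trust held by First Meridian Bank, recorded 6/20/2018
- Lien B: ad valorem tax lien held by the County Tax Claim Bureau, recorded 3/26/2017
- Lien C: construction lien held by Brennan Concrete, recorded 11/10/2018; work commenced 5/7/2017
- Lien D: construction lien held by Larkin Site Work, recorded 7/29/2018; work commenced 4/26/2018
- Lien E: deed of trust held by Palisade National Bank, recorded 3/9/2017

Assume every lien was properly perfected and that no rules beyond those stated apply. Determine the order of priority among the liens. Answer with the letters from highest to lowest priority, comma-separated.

E, C, B, D, A

Effective dates: A's effective date is the deed date, 6/12/2018; C's effective date is 5/7/2017, when work began; D is treated as recorded 4/26/2018, the work-commencement date.
By effective date, earliest first: E (3/9/2017), B (3/26/2017), C (5/7/2017), D (4/26/2018), A (6/12/2018).
The subordination applies — B was senior to C — so B and C swap.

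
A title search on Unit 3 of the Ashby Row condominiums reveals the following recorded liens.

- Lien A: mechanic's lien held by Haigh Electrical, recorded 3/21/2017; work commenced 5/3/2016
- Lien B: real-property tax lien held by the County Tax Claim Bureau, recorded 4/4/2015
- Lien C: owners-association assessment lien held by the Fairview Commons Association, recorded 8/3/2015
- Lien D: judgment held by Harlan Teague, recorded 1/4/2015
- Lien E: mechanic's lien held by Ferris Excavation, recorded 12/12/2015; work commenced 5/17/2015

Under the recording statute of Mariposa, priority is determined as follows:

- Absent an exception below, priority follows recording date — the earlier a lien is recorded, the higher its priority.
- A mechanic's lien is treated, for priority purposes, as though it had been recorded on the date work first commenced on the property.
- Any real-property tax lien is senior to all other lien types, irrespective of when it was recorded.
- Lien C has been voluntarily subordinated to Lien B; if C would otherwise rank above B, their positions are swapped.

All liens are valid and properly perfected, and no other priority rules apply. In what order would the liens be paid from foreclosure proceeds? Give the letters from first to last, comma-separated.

B, D, E, C, A

Effective dates after the stated exceptions: A's effective date is 5/3/2016, when work began; E's effective date is 5/17/2015, when work began.
B is a real-property tax lien, so it outranks all other liens regardless of date.
The other liens, earliest effective date first: D (1/4/2015), E (5/17/2015), C (8/3/2015), A (5/3/2016).
Since C is not senior to B, the subordination leaves the order unchanged.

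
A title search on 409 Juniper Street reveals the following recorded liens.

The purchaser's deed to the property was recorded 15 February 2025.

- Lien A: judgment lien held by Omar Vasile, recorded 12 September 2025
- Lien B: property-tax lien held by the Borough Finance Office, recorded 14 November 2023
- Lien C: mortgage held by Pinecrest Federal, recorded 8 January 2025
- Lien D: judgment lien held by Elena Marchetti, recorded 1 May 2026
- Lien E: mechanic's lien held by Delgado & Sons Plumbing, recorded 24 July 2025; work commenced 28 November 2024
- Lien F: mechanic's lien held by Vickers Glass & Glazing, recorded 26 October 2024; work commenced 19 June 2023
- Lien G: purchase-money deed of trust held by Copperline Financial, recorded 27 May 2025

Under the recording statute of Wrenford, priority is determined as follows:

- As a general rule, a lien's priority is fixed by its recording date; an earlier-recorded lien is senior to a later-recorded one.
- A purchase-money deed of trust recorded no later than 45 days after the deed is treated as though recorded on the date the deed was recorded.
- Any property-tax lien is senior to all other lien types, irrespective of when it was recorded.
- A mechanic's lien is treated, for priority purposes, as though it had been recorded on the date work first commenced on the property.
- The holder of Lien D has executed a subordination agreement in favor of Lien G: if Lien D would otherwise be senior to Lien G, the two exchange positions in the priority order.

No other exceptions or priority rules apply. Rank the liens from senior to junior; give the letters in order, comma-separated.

Adjusting effective dates: E relates back to 28 November 2024 (work commenced); F's effective date is 19 June 2023, when work began; G was recorded 101 days after the deed — beyond 45 days — so no relation-back applies.
B is a property-tax lien and takes priority over every other lien.
Among the remaining liens, by effective date: F (19 June 2023), E (28 November 2024), C (8 January 2025), G (27 May 2025), A (12 September 2025), D (1 May 2026).
D already ranks below G; the subordination has no effect.

B, F, E, C, G, A, D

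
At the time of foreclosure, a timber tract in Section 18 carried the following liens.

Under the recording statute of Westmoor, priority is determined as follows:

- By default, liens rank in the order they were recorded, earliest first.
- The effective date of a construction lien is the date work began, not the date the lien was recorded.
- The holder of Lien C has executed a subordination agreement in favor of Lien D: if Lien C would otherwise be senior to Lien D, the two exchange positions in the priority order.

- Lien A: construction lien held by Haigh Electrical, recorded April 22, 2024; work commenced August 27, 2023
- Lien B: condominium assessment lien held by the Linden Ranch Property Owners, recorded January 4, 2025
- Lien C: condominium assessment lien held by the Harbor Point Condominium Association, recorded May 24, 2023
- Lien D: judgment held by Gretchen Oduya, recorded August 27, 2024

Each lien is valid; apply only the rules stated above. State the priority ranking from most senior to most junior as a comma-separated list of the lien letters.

Effective dates: A's effective date is August 27, 2023, when work began.
By effective date, earliest first: C (May 24, 2023), A (August 27, 2023), D (August 27, 2024), B (January 4, 2025).
C would otherwise be senior to D, so under the subordination agreement C and D exchange positions.

D, A, C, B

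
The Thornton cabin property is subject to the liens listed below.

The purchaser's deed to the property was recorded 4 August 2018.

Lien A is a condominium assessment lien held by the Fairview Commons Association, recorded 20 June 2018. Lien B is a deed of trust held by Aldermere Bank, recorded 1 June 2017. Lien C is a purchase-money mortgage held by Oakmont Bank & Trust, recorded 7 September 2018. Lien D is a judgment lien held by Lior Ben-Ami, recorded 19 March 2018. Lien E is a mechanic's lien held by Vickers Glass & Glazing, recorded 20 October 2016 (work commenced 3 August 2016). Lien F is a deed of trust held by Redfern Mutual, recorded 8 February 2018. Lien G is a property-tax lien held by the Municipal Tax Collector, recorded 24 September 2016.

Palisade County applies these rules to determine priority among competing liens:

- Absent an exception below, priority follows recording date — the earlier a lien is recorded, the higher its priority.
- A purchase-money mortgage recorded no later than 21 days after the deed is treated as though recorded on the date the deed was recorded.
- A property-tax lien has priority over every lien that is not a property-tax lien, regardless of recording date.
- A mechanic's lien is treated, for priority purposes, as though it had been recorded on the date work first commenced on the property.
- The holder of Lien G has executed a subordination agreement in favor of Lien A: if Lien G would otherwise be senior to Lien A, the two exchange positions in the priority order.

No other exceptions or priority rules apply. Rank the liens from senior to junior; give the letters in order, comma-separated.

First, effective dates: C was recorded 34 days after the deed — beyond 21 days — so no relation-back applies; E is treated as recorded 3 August 2016, the work-commencement date.
G is a property-tax lien, so it outranks all other liens regardless of date.
Ordering the rest by effective date: E (3 August 2016), B (1 June 2017), F (8 February 2018), D (19 March 2018), A (20 June 2018), C (7 September 2018).
The subordination applies — G was senior to A — so G and A swap.

A, E, B, F, D, G, C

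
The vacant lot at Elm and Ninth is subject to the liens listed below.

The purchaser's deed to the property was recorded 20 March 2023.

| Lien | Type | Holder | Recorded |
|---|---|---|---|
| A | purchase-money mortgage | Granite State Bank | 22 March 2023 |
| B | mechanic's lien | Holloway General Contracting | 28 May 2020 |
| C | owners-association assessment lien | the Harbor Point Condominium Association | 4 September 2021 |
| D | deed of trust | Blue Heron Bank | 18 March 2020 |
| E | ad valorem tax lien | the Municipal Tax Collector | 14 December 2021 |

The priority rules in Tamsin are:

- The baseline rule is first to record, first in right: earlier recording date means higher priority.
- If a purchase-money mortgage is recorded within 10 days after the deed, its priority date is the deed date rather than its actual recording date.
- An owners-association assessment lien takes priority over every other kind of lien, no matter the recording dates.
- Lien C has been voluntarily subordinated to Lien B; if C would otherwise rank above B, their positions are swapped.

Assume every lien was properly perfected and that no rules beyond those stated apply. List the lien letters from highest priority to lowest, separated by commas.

First, effective dates: A relates back to the deed date 20 March 2023.
As an owners-association assessment lien, C is senior to every other lien.
Ordering the rest by effective date: D (18 March 2020), B (28 May 2020), E (14 December 2021), A (20 March 2023).
Because C would otherwise rank above B, the subordination swaps them.

B, D, C, E, A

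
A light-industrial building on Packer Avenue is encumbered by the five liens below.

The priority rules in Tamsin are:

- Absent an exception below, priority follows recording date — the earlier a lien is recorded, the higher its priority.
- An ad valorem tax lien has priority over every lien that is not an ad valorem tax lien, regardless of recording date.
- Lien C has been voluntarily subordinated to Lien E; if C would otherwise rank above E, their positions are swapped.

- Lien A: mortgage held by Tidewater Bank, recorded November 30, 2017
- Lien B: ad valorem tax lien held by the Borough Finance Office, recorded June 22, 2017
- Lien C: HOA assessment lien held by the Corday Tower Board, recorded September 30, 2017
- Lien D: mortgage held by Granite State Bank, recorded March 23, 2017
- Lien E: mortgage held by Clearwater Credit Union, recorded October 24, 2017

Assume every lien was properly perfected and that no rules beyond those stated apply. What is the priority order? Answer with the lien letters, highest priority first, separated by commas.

B, as an ad valorem tax lien, has superpriority and ranks first.
Remaining liens by effective date: D (March 23, 2017), C (September 30, 2017), E (October 24, 2017), A (November 30, 2017).
C is senior to E before the subordination, so the two trade places.

B, D, E, C, A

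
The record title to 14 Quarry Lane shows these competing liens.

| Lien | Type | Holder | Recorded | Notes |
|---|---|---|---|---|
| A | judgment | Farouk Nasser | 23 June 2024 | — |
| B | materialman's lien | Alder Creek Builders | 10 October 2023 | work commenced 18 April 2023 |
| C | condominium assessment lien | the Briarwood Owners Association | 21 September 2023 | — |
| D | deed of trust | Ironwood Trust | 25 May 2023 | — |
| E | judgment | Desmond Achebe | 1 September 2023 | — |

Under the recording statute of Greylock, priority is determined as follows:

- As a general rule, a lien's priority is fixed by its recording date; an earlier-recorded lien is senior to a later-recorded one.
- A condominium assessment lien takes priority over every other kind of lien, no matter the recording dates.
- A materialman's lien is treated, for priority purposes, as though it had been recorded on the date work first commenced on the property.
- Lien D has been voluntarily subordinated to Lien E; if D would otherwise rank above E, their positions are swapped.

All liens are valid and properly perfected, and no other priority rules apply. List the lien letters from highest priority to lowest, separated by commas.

Effective dates after the stated exceptions: B's effective date is 18 April 2023, when work began.
As a condominium assessment lien, C is senior to every other lien.
Remaining liens by effective date: B (18 April 2023), D (25 May 2023), E (1 September 2023), A (23 June 2024).
Because D would otherwise rank above E, the subordination swaps them.

C, B, E, D, A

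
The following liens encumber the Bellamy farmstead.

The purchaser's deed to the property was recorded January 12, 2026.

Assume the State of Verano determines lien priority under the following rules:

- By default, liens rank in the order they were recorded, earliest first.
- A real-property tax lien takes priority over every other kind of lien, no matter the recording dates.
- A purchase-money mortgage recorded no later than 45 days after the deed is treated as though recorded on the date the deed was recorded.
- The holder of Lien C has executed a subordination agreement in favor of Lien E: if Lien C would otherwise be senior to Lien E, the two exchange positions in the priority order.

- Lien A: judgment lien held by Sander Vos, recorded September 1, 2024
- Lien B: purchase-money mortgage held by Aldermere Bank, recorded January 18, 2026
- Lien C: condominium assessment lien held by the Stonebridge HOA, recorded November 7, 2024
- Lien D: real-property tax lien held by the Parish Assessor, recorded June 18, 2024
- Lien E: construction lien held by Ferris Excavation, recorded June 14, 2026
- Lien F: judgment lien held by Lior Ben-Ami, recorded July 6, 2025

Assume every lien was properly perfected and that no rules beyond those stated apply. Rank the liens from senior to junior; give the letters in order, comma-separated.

Effective dates after the stated exceptions: B relates back to the deed date January 12, 2026.
As a real-property tax lien, D is senior to every other lien.
Among the remaining liens, by effective date: A (September 1, 2024), C (November 7, 2024), F (July 6, 2025), B (January 12, 2026), E (June 14, 2026).
C would otherwise be senior to E, so under the subordination agreement C and E exchange positions.

D, A, E, F, B, C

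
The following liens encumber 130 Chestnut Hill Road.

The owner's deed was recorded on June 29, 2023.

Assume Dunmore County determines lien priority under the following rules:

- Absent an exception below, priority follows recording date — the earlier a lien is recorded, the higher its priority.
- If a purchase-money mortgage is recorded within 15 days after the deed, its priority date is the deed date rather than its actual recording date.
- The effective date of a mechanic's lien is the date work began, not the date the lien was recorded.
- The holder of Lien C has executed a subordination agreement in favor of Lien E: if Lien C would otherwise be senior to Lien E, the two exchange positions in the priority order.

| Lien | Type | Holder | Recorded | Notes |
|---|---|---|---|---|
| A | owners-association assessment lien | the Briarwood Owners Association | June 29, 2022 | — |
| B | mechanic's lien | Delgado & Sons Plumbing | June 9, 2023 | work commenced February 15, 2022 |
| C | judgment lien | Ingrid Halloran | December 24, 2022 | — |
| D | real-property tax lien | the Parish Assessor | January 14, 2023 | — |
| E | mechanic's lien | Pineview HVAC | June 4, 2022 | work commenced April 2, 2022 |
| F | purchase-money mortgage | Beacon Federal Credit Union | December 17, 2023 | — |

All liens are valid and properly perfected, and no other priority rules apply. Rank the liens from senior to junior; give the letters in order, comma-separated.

Adjusting effective dates: B's effective date is February 15, 2022, when work began; E relates back to April 2, 2022 (work commenced); F was recorded 171 days after the deed, outside the 15-day window, so it keeps its recording date.
By effective date: B (February 15, 2022), E (April 2, 2022), A (June 29, 2022), C (December 24, 2022), D (January 14, 2023), F (December 17, 2023).
C already ranks below E; the subordination has no effect.

B, E, A, C, D, F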